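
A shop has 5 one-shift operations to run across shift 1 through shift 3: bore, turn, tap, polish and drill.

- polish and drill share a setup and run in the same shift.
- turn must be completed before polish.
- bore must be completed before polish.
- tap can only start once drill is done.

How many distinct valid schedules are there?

1

Enumerating: drill=shift 2; tap=shift 3; polish=shift 2; bore=shift 1; turn=shift 1.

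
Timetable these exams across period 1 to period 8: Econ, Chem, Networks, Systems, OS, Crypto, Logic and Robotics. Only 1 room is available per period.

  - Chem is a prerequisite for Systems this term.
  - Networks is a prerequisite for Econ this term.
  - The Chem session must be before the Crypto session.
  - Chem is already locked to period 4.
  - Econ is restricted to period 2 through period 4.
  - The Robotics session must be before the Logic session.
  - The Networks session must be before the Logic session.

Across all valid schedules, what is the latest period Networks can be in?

Downstream work caps Networks at period 3.
Networks at period 2 is achievable: Econ in period 3, Robotics in period 1, Networks in period 2, Logic in period 5, OS in period 8, Systems in period 6, Crypto in period 7, Chem in period 4.
Nothing later works — the capacity limit rule out every period after period 2.

period 2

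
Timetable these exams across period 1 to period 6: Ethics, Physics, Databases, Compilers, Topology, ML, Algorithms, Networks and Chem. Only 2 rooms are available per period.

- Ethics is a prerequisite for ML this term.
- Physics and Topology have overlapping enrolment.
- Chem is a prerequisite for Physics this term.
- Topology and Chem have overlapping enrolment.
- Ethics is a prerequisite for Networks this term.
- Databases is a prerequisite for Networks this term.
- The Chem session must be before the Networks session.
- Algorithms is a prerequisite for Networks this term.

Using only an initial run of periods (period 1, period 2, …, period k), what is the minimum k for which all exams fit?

5

The precedence chain requires at least 2 distinct periods.
With at most 2 per period and 9 exams, at least 5 periods are needed.
5 works (last occupied period: period 5): for example Compilers=period 4, Chem=period 1, Ethics=period 1, Physics=period 3, Topology=period 5, Algorithms=period 2, ML=period 4, Databases=period 2, Networks=period 3.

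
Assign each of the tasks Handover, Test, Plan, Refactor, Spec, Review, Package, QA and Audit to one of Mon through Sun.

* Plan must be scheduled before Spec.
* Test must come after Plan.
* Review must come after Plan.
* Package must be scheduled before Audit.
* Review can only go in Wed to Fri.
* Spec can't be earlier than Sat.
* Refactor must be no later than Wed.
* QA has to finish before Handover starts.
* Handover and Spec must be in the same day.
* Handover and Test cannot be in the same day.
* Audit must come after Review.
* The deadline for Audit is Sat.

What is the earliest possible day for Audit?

Precedence pushes Audit to at least Thu; Audit's own window allows nothing later than Sat.
Audit at Thu is achievable: Plan -> Mon; Refactor -> Mon; QA -> Mon; Review -> Wed; Spec -> Sat; Audit -> Thu; Test -> Tue; Handover -> Sat; Package -> Mon.

Thu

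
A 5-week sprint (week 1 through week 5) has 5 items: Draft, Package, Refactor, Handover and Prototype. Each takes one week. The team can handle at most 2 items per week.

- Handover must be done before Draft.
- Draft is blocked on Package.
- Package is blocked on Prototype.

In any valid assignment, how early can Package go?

Precedence pushes Package to at least week 2; downstream work caps Package at week 4.
Package at week 2 is achievable: Prototype -> week 1, Draft -> week 3, Package -> week 2, Refactor -> week 2, Handover -> week 1.

week 2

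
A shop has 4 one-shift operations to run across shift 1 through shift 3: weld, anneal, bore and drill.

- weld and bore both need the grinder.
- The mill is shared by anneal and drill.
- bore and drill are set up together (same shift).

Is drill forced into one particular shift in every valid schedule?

drill can be shift 1 (e.g. anneal in shift 2; bore in shift 1; drill in shift 1; weld in shift 2) or shift 2 (e.g. weld -> shift 1; bore -> shift 2; anneal -> shift 1; drill -> shift 2).

No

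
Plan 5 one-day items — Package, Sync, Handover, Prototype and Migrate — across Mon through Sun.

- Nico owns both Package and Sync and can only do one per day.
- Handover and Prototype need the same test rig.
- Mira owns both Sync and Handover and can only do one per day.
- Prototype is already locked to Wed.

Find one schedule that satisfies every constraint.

Handover=Mon; Package=Mon; Migrate=Mon; Sync=Tue; Prototype=Wed

Checking: Handover(Mon) != Prototype(Wed); Package(Mon) != Sync(Tue); Sync(Tue) != Handover(Mon); Prototype=Wed in [Wed,Wed].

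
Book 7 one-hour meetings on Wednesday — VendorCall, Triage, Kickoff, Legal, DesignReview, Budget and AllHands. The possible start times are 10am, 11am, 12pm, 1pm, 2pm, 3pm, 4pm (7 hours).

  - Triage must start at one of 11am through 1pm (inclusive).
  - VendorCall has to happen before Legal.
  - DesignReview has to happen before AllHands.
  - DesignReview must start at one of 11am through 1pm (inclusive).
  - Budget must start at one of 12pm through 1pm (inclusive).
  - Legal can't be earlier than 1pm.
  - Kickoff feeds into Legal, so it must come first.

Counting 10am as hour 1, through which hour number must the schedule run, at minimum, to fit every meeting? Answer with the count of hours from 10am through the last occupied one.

4

The precedence chain requires at least 2 distinct hours.
Legal can't be placed before 1pm — that is hour 4 counting from 10am — so the schedule must run through at least 4 hours.
4 works (last occupied hour: 1pm): for example Legal in 1pm; Triage in 11am; VendorCall in 10am; Kickoff in 10am; DesignReview in 11am; Budget in 12pm; AllHands in 12pm.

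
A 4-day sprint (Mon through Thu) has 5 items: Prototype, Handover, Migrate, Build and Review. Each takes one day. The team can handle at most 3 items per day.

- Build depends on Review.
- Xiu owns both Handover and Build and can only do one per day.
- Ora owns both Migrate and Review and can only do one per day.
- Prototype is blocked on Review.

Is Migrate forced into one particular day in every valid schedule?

Migrate can be Mon (e.g. Review -> Tue; Migrate -> Mon; Handover -> Mon; Build -> Wed; Prototype -> Wed) or Tue (e.g. Prototype in Tue; Migrate in Tue; Build in Tue; Handover in Mon; Review in Mon).

No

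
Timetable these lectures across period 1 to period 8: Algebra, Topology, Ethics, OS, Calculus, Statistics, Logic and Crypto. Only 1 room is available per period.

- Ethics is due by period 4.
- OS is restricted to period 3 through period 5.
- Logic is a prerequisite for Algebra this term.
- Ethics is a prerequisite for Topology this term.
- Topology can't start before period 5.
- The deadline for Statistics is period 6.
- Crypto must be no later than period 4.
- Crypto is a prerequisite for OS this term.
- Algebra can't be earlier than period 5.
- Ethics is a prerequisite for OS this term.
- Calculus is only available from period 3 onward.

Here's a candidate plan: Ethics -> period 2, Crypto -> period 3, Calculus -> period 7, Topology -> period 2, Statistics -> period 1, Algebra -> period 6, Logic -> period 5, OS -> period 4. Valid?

Invalid. Topology can't start before period 5.

The deadline for Statistics is period 6 — holds.
Algebra can't be earlier than period 5 — holds.
OS is restricted to period 3 through period 5 — holds.
Calculus is only available from period 3 onward — holds.
Crypto must be no later than period 4 — holds.
Only 1 room is available per period — violated.
Ethics is a prerequisite for OS this term — holds.
Crypto is a prerequisite for OS this term — holds.
Topology can't start before period 5 — violated.
Ethics is a prerequisite for Topology this term — violated.
Ethics is due by period 4 — holds.
Logic is a prerequisite for Algebra this term — holds.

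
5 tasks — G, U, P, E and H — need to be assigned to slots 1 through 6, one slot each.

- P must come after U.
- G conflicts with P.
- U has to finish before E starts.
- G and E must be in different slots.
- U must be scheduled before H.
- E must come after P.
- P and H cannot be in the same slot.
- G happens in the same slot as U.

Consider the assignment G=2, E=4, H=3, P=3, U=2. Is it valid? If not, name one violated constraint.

G happens in the same slot as U — holds.
P and H cannot be in the same slot — violated.
U has to finish before E starts — holds.
U must be scheduled before H — holds.
E must come after P — holds.
P must come after U — holds.
G and E must be in different slots — holds.
G conflicts with P — holds.

No — it violates: P and H cannot be in the same slot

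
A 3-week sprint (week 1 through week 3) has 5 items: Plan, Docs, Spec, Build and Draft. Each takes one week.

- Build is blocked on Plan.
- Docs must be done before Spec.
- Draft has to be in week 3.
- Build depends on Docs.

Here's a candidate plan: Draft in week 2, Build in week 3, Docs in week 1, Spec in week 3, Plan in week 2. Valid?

No — it violates: Draft has to be in week 3

Build depends on Docs — holds.
Docs must be done before Spec — holds.
Build is blocked on Plan — holds.
Draft has to be in week 3 — violated.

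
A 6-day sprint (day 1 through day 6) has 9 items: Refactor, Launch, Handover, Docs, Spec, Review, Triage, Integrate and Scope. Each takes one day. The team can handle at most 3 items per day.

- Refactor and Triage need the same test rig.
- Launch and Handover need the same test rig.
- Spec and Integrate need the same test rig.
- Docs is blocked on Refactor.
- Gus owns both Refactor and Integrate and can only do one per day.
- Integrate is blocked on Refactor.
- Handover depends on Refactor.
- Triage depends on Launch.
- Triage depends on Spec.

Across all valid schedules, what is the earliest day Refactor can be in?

Downstream work caps Refactor at day 5.
Refactor at day 1 is achievable: Handover -> day 2; Launch -> day 1; Docs -> day 2; Spec -> day 1; Scope -> day 3; Triage -> day 2; Refactor -> day 1; Integrate -> day 3; Review -> day 3.

day 1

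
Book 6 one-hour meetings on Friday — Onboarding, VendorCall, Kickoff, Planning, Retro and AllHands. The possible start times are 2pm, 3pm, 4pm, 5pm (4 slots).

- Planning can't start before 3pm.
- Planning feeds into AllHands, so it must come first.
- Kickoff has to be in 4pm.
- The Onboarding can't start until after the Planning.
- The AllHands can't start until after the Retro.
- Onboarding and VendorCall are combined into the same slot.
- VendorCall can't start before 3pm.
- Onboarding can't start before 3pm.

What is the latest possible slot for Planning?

4pm

Planning is available from 3pm; downstream work caps Planning at 4pm.
Planning at 4pm is achievable: Onboarding in 5pm, Planning in 4pm, AllHands in 5pm, VendorCall in 5pm, Kickoff in 4pm, Retro in 2pm.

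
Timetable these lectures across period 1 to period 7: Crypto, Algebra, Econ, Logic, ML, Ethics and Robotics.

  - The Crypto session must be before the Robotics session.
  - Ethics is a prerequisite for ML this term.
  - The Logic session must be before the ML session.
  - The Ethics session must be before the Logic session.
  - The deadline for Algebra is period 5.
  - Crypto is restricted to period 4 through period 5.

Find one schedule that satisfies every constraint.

Logic -> period 2, Algebra -> period 1, ML -> period 3, Crypto -> period 4, Robotics -> period 5, Econ -> period 1, Ethics -> period 1

Checking: Ethics(period 1) before ML(period 3); Ethics(period 1) before Logic(period 2); Logic(period 2) before ML(period 3); Crypto(period 4) before Robotics(period 5); Crypto=period 4 in [period 4,period 5]; Algebra=period 1 in [period 1,period 5].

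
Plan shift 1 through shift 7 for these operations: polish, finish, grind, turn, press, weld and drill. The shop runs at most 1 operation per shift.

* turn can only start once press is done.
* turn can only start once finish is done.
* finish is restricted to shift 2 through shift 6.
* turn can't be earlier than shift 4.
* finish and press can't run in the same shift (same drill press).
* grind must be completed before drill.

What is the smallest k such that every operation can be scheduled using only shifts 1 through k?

The precedence chain requires at least 2 distinct shifts.
With at most 1 per shift and 7 operations, at least 7 shifts are needed.
turn can't be placed before shift 4, so the schedule must run through at least shift 4.
7 works (last occupied shift: shift 7): for example press in shift 3, polish in shift 6, finish in shift 2, turn in shift 4, drill in shift 5, grind in shift 1, weld in shift 7.

7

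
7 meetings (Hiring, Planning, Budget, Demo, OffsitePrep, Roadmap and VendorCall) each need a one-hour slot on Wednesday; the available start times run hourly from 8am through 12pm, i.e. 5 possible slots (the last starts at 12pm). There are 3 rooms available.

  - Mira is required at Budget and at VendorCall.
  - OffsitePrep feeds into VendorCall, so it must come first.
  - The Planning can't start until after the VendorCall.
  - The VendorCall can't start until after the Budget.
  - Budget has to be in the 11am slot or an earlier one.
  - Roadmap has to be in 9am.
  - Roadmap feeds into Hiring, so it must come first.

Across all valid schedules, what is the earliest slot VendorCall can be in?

9am

Precedence pushes VendorCall to at least 9am; downstream work caps VendorCall at 11am.
VendorCall at 9am is achievable: Budget -> 8am; Roadmap -> 9am; VendorCall -> 9am; OffsitePrep -> 8am; Demo -> 8am; Hiring -> 10am; Planning -> 10am.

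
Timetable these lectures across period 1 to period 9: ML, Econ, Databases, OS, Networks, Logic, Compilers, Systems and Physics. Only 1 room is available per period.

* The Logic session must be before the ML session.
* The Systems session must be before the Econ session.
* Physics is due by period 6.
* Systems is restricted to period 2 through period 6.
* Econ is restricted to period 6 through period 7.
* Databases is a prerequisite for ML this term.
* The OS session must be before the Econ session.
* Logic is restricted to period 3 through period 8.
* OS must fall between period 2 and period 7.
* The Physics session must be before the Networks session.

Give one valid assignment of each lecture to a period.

ML=period 7; Systems=period 2; OS=period 3; Econ=period 6; Databases=period 5; Logic=period 4; Networks=period 8; Compilers=period 9; Physics=period 1

Checking: Physics(period 1) before Networks(period 8); Databases(period 5) before ML(period 7); Logic(period 4) before ML(period 7); OS(period 3) before Econ(period 6); Systems(period 2) before Econ(period 6); Physics=period 1 in [period 1,period 6]; Econ=period 6 in [period 6,period 7]; OS=period 3 in [period 2,period 7]; Systems=period 2 in [period 2,period 6]; Logic=period 4 in [period 3,period 8]; max 1 per period (cap 1).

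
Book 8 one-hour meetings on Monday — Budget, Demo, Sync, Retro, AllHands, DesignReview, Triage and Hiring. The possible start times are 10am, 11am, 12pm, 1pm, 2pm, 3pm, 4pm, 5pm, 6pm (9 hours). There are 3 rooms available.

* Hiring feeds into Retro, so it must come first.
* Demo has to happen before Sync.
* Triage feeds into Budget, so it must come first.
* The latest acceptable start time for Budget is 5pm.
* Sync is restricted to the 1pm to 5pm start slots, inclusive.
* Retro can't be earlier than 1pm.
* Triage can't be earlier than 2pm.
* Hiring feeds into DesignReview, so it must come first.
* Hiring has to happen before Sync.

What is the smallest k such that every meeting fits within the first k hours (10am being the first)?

6 hours

The precedence chain requires at least 2 distinct hours.
With at most 3 per hour and 8 meetings, at least 3 hours are needed.
Propagating the time windows through the other constraints, Budget can't land before 3pm — that is hour 6 counting from 10am — so the schedule must run through at least 6 hours.
6 works (last occupied hour: 3pm): for example Sync=1pm, Retro=1pm, Hiring=10am, Demo=10am, DesignReview=11am, Budget=3pm, Triage=2pm, AllHands=10am.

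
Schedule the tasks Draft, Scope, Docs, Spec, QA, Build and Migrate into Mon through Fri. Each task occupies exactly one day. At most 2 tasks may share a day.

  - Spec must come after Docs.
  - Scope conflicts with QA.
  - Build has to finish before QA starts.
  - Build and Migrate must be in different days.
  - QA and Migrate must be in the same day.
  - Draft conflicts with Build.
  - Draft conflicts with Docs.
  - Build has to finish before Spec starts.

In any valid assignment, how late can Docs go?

Thu

Downstream work caps Docs at Thu.
Docs at Thu is achievable: Spec -> Fri, Scope -> Mon, QA -> Tue, Draft -> Wed, Migrate -> Tue, Build -> Mon, Docs -> Thu.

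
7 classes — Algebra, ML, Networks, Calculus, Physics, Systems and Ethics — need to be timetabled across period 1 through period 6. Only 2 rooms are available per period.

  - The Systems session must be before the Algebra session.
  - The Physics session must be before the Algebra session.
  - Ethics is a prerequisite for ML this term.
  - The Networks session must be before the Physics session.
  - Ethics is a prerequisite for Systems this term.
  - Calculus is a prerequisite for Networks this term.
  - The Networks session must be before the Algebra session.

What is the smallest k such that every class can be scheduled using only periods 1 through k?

The precedence chain requires at least 4 distinct periods.
With at most 2 per period and 7 classes, at least 4 periods are needed.
4 works (last occupied period: period 4): for example Systems in period 2, Physics in period 3, Calculus in period 1, Ethics in period 1, Networks in period 2, Algebra in period 4, ML in period 3.

4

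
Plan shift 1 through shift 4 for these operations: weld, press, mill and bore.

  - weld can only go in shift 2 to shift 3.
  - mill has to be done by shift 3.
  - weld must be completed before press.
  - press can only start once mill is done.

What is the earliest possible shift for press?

Precedence pushes press to at least shift 3.
press at shift 3 is achievable: mill -> shift 1; press -> shift 3; weld -> shift 2; bore -> shift 1.

shift 3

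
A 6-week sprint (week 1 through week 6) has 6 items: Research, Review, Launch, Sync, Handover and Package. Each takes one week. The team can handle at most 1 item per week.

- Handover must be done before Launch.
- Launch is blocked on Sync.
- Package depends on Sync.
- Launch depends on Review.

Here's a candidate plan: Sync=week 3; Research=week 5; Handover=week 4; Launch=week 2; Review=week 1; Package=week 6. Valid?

No. Handover must be done before Launch is not satisfied.

Launch depends on Review — holds.
Package depends on Sync — holds.
Handover must be done before Launch — violated.
The team can handle at most 1 item per week — holds.
Launch is blocked on Sync — violated.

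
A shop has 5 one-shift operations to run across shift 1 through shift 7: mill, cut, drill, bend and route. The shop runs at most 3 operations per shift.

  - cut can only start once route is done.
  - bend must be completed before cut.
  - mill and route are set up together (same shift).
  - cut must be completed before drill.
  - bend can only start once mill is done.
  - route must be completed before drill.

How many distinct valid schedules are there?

Splitting on mill: it can be shift 1 (20), shift 2 (10), shift 3 (4), shift 4 (1). Listing each branch's schedules as (cut, drill, bend, route) by shift number:
mill=shift 1: (3,4,2,1) (3,5,2,1) (3,6,2,1) (3,7,2,1) (4,5,2,1) (4,5,3,1) (4,6,2,1) (4,6,3,1) (4,7,2,1) (4,7,3,1) (5,6,2,1) (5,6,3,1) (5,6,4,1) (5,7,2,1) (5,7,3,1) (5,7,4,1) (6,7,2,1) (6,7,3,1) (6,7,4,1) (6,7,5,1) — 20.
mill=shift 2: (4,5,3,2) (4,6,3,2) (4,7,3,2) (5,6,3,2) (5,6,4,2) (5,7,3,2) (5,7,4,2) (6,7,3,2) (6,7,4,2) (6,7,5,2) — 10.
mill=shift 3: (5,6,4,3) (5,7,4,3) (6,7,4,3) (6,7,5,3) — 4.
mill=shift 4: (6,7,5,4) — 1.
Summing: 20 + 10 + 4 + 1 = 35.

35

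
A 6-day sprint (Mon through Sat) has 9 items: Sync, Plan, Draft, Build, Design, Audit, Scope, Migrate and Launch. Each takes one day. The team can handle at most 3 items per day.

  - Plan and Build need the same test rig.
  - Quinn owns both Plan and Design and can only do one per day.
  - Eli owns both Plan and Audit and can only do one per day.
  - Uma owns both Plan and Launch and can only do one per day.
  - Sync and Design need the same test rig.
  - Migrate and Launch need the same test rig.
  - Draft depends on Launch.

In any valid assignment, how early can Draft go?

Tue

Precedence pushes Draft to at least Tue.
Draft at Tue is achievable: Design=Wed, Scope=Tue, Migrate=Wed, Draft=Tue, Plan=Tue, Build=Mon, Launch=Mon, Audit=Wed, Sync=Mon.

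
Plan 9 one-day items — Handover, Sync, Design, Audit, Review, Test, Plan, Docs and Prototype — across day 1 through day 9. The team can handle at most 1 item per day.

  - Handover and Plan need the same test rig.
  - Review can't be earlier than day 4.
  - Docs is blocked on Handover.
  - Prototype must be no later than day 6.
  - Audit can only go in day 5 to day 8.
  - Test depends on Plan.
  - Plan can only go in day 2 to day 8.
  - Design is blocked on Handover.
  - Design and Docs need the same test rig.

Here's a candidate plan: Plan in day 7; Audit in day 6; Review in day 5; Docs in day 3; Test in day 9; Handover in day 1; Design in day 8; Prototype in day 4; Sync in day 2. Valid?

Yes, all constraints hold

Design is blocked on Handover — holds.
Plan can only go in day 2 to day 8 — holds.
Audit can only go in day 5 to day 8 — holds.
Test depends on Plan — holds.
Design and Docs need the same test rig — holds.
Docs is blocked on Handover — holds.
The team can handle at most 1 item per day — holds.
Review can't be earlier than day 4 — holds.
Prototype must be no later than day 6 — holds.
Handover and Plan need the same test rig — holds.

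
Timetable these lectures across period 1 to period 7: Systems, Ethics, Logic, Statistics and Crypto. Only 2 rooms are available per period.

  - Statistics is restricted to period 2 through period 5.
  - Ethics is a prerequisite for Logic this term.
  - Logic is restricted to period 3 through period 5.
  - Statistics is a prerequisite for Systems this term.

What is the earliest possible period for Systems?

period 3

Precedence pushes Systems to at least period 3.
Systems at period 3 is achievable: Statistics in period 2, Systems in period 3, Ethics in period 1, Logic in period 3, Crypto in period 1.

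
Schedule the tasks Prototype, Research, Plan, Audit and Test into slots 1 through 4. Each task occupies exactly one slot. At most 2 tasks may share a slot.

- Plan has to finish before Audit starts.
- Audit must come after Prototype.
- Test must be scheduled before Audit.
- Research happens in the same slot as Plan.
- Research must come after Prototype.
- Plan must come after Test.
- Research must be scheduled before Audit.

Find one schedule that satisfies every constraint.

Research in 2, Prototype in 1, Audit in 3, Test in 1, Plan in 2

Checking: Prototype(1) before Research(2); Test(1) before Plan(2); Test(1) before Audit(3); Plan(2) before Audit(3); Prototype(1) before Audit(3); Research(2) before Audit(3); Research = Plan = 2; max 2 per slot (cap 2).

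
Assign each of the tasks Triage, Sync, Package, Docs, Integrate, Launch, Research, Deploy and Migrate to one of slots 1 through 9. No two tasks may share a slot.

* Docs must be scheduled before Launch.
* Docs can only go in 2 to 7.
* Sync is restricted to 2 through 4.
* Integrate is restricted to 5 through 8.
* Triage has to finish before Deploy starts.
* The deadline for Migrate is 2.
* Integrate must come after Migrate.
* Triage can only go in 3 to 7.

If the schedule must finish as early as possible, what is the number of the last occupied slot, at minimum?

9

The precedence chain requires at least 2 distinct slots.
With at most 1 per slot and 9 tasks, at least 9 slots are needed.
Integrate can't be placed before 5, so the schedule must run through at least slot 5.
9 works (last occupied slot: 9): for example Research=9, Triage=3, Integrate=5, Migrate=1, Package=8, Docs=4, Launch=6, Deploy=7, Sync=2.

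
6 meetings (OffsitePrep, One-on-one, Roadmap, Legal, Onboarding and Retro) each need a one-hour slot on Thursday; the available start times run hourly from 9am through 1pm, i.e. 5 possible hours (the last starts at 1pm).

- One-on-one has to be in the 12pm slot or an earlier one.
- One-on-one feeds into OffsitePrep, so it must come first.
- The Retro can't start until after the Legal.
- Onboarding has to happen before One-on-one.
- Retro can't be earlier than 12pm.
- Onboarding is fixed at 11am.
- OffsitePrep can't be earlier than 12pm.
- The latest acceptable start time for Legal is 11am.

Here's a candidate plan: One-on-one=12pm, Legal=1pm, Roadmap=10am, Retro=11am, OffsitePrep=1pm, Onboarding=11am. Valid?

No — it violates: The Retro can't start until after the Legal

Onboarding is fixed at 11am — holds.
Onboarding has to happen before One-on-one — holds.
OffsitePrep can't be earlier than 12pm — holds.
One-on-one feeds into OffsitePrep, so it must come first — holds.
The latest acceptable start time for Legal is 11am — violated.
One-on-one has to be in the 12pm slot or an earlier one — holds.
The Retro can't start until after the Legal — violated.
Retro can't be earlier than 12pm — violated.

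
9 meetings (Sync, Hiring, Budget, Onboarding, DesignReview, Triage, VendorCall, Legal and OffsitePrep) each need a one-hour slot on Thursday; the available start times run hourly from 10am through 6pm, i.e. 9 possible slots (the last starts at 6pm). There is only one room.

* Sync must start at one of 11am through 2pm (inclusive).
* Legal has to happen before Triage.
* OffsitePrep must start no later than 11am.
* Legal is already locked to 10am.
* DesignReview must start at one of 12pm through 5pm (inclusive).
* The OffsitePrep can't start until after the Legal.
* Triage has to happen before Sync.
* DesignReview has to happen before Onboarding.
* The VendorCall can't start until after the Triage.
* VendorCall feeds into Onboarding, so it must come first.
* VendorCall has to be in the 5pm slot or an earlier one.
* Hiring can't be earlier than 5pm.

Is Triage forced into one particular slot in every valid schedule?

Triage can be 12pm (e.g. OffsitePrep -> 11am, Sync -> 1pm, Budget -> 6pm, Hiring -> 5pm, DesignReview -> 2pm, Legal -> 10am, Onboarding -> 4pm, Triage -> 12pm, VendorCall -> 3pm) or 1pm (e.g. Sync in 2pm, Onboarding in 4pm, OffsitePrep in 11am, Legal in 10am, Budget in 6pm, Triage in 1pm, DesignReview in 12pm, VendorCall in 3pm, Hiring in 5pm).

No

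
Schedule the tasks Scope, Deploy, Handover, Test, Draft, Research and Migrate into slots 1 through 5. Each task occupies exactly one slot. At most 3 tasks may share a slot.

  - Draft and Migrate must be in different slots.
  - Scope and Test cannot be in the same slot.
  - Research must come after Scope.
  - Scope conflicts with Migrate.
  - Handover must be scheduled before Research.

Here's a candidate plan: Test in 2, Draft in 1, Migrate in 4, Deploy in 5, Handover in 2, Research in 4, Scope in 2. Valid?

No — it violates: Scope and Test cannot be in the same slot

At most 3 tasks may share a slot — holds.
Scope and Test cannot be in the same slot — violated.
Research must come after Scope — holds.
Scope conflicts with Migrate — holds.
Handover must be scheduled before Research — holds.
Draft and Migrate must be in different slots — holds.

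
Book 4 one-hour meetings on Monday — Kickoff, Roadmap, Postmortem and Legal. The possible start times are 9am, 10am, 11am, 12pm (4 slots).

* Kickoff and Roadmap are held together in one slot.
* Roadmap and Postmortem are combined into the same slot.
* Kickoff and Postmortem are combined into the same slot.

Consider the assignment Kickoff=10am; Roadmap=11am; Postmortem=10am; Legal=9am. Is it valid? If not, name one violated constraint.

No — it violates: Kickoff and Roadmap are held together in one slot

Roadmap and Postmortem are combined into the same slot — violated.
Kickoff and Postmortem are combined into the same slot — holds.
Kickoff and Roadmap are held together in one slot — violated.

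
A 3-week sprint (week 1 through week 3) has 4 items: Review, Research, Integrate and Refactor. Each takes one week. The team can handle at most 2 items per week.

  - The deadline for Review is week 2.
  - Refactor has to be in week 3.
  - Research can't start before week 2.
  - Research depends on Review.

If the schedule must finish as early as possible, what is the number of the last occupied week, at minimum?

The precedence chain requires at least 2 distinct weeks.
With at most 2 per week and 4 work items, at least 2 weeks are needed.
Refactor can't be placed before week 3, so the schedule must run through at least week 3.
3 works (last occupied week: week 3): for example Review -> week 1, Refactor -> week 3, Research -> week 2, Integrate -> week 1.

3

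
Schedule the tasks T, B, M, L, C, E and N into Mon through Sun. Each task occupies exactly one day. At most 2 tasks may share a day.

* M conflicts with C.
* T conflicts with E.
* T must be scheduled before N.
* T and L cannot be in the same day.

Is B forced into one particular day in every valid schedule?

No

B can be Mon (e.g. M in Tue, E in Thu, L in Wed, B in Mon, T in Mon, C in Wed, N in Tue) or Tue (e.g. E=Thu; N=Tue; T=Mon; M=Mon; L=Wed; C=Wed; B=Tue).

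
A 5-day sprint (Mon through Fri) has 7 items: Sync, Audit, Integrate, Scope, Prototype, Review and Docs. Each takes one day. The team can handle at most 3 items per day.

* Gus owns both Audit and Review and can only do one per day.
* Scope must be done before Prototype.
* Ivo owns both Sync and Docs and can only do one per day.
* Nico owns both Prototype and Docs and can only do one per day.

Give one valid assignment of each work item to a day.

Review=Tue, Audit=Mon, Scope=Mon, Sync=Mon, Integrate=Tue, Prototype=Tue, Docs=Wed

Checking: Scope(Mon) before Prototype(Tue); Audit(Mon) != Review(Tue); Prototype(Tue) != Docs(Wed); Sync(Mon) != Docs(Wed); max 3 per day (cap 3).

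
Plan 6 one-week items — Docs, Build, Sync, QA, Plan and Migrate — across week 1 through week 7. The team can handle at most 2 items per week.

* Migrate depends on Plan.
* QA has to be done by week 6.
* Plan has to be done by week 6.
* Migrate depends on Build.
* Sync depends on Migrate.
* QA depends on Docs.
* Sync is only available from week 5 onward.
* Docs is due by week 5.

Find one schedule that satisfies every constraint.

Plan in week 1; Migrate in week 3; Docs in week 1; QA in week 2; Build in week 2; Sync in week 5

Checking: Migrate(week 3) before Sync(week 5); Plan(week 1) before Migrate(week 3); Docs(week 1) before QA(week 2); Build(week 2) before Migrate(week 3); Docs=week 1 in [week 1,week 5]; Plan=week 1 in [week 1,week 6]; Sync=week 5 in [week 5,week 7]; QA=week 2 in [week 1,week 6]; max 2 per week (cap 2).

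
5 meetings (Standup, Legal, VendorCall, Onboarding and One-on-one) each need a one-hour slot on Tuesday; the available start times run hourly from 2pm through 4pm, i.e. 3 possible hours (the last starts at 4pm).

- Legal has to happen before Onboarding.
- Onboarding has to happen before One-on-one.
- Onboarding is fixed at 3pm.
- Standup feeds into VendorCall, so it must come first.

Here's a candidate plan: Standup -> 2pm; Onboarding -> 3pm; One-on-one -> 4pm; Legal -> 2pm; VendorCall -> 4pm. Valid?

Onboarding has to happen before One-on-one — holds.
Onboarding is fixed at 3pm — holds.
Standup feeds into VendorCall, so it must come first — holds.
Legal has to happen before Onboarding — holds.

Yes, all constraints hold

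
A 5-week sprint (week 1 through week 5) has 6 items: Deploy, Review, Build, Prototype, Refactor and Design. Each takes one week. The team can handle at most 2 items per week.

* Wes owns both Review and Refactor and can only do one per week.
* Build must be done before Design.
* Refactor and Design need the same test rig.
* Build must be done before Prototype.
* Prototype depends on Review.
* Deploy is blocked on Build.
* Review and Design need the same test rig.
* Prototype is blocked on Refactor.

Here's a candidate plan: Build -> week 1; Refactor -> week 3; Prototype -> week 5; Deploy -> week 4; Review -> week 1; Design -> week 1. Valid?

No — it violates: Review and Design need the same test rig

Prototype is blocked on Refactor — holds.
Prototype depends on Review — holds.
Refactor and Design need the same test rig — holds.
Build must be done before Design — violated.
Deploy is blocked on Build — holds.
Build must be done before Prototype — holds.
Review and Design need the same test rig — violated.
The team can handle at most 2 items per week — violated.
Wes owns both Review and Refactor and can only do one per week — holds.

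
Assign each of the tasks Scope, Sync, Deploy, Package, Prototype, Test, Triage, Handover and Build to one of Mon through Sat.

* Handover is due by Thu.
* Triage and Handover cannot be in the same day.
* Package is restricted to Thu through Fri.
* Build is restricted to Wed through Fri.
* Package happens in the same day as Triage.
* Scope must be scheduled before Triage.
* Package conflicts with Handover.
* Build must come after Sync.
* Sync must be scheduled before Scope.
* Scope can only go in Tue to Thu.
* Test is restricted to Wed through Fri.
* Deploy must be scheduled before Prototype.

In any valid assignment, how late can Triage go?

Fri

Triage must be in the same day as Package, which can't be before Thu, so Triage is at least Thu; Triage must be in the same day as Package, which can't be after Fri, so Triage is at most Fri.
Triage at Fri is achievable: Test in Wed; Sync in Mon; Triage in Fri; Scope in Tue; Package in Fri; Prototype in Tue; Deploy in Mon; Build in Wed; Handover in Mon.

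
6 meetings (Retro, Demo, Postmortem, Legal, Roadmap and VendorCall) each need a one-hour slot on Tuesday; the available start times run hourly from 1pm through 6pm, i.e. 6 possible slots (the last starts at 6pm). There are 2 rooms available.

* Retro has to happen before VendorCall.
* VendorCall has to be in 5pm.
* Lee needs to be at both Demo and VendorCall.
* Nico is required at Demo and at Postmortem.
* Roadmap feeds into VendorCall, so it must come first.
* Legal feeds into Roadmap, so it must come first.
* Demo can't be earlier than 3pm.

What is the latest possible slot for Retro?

Downstream work caps Retro at 4pm.
Retro at 4pm is achievable: Roadmap -> 2pm; Postmortem -> 1pm; Demo -> 3pm; Legal -> 1pm; VendorCall -> 5pm; Retro -> 4pm.

4pm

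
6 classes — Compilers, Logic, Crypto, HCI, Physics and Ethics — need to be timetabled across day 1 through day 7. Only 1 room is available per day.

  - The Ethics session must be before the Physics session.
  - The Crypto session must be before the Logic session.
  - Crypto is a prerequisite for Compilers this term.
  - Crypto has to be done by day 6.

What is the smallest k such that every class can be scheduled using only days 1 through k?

The precedence chain requires at least 2 distinct days.
With at most 1 per day and 6 classes, at least 6 days are needed.
6 works (last occupied day: day 6): for example Physics -> day 5; Compilers -> day 2; Ethics -> day 4; Logic -> day 3; HCI -> day 6; Crypto -> day 1.

6 days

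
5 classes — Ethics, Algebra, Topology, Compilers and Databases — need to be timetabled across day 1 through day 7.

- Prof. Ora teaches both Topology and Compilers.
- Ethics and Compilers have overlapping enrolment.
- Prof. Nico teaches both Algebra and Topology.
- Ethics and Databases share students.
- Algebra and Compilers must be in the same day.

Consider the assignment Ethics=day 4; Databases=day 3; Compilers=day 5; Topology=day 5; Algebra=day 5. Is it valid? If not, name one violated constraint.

Ethics and Compilers have overlapping enrolment — holds.
Algebra and Compilers must be in the same day — holds.
Prof. Ora teaches both Topology and Compilers — violated.
Ethics and Databases share students — holds.
Prof. Nico teaches both Algebra and Topology — violated.

No — it violates: Prof. Nico teaches both Algebra and Topology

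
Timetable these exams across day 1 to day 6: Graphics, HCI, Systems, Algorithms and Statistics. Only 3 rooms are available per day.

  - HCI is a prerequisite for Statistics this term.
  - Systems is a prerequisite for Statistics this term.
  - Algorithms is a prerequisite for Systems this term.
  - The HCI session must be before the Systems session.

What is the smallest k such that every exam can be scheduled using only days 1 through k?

3

The precedence chain requires at least 3 distinct days.
With at most 3 per day and 5 exams, at least 2 days are needed.
3 works (last occupied day: day 3): for example Systems in day 2; Algorithms in day 1; Statistics in day 3; Graphics in day 1; HCI in day 1.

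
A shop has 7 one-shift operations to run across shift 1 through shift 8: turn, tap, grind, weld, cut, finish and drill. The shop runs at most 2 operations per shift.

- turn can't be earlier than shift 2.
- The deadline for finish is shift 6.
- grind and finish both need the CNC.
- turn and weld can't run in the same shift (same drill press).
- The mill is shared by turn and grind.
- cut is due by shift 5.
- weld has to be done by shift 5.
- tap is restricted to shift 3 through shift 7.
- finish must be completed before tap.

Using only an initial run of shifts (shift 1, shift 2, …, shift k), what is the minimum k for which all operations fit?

4 shifts

The precedence chain requires at least 2 distinct shifts.
With at most 2 per shift and 7 operations, at least 4 shifts are needed.
tap can't be placed before shift 3, so the schedule must run through at least shift 3.
4 works (last occupied shift: shift 4): for example turn -> shift 2; tap -> shift 3; drill -> shift 4; grind -> shift 3; weld -> shift 1; cut -> shift 2; finish -> shift 1.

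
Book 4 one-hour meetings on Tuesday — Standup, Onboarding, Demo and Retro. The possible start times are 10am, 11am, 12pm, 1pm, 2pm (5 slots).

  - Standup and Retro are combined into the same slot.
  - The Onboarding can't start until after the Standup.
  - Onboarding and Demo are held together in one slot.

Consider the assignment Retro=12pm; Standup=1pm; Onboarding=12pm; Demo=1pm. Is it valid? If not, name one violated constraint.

No — it violates: The Onboarding can't start until after the Standup

Standup and Retro are combined into the same slot — violated.
The Onboarding can't start until after the Standup — violated.
Onboarding and Demo are held together in one slot — violated.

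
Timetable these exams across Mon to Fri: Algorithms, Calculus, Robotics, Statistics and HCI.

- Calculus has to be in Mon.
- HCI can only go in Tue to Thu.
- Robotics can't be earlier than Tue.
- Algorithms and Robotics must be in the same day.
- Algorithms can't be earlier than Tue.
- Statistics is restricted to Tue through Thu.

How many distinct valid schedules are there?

36

Splitting on Algorithms: it can be Tue (9), Wed (9), Thu (9), Fri (9). Listing each branch's schedules as (Calculus, Robotics, Statistics, HCI):
Algorithms=Tue: (Mon,Tue,Tue,Tue) (Mon,Tue,Tue,Wed) (Mon,Tue,Tue,Thu) (Mon,Tue,Wed,Tue) (Mon,Tue,Wed,Wed) (Mon,Tue,Wed,Thu) (Mon,Tue,Thu,Tue) (Mon,Tue,Thu,Wed) (Mon,Tue,Thu,Thu) — 9.
Algorithms=Wed: (Mon,Wed,Tue,Tue) (Mon,Wed,Tue,Wed) (Mon,Wed,Tue,Thu) (Mon,Wed,Wed,Tue) (Mon,Wed,Wed,Wed) (Mon,Wed,Wed,Thu) (Mon,Wed,Thu,Tue) (Mon,Wed,Thu,Wed) (Mon,Wed,Thu,Thu) — 9.
Algorithms=Thu: (Mon,Thu,Tue,Tue) (Mon,Thu,Tue,Wed) (Mon,Thu,Tue,Thu) (Mon,Thu,Wed,Tue) (Mon,Thu,Wed,Wed) (Mon,Thu,Wed,Thu) (Mon,Thu,Thu,Tue) (Mon,Thu,Thu,Wed) (Mon,Thu,Thu,Thu) — 9.
Algorithms=Fri: (Mon,Fri,Tue,Tue) (Mon,Fri,Tue,Wed) (Mon,Fri,Tue,Thu) (Mon,Fri,Wed,Tue) (Mon,Fri,Wed,Wed) (Mon,Fri,Wed,Thu) (Mon,Fri,Thu,Tue) (Mon,Fri,Thu,Wed) (Mon,Fri,Thu,Thu) — 9.
Summing: 9 + 9 + 9 + 9 = 36.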